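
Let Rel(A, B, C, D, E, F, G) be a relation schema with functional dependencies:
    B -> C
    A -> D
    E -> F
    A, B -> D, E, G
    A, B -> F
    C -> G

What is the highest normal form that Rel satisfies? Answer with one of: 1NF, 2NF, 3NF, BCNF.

Candidate key: {A, B}. Prime attributes: {A, B}.
For B -> C we have {B}⁺ = {B, C, G}; {B} is not a superkey, so BCNF fails.
B -> C determines the non-prime attribute {C} from a non-superkey — 3NF is violated.
Since {A} ⊂ {A, B} and {A}⁺ ⊇ {D} with {D} non-prime, there is a partial dependency; 2NF fails.

1NF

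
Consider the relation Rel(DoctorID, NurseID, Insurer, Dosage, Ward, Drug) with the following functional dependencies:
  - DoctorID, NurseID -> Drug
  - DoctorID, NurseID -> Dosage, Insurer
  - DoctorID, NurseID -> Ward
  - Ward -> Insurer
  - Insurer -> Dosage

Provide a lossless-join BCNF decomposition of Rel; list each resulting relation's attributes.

{DoctorID, Drug, NurseID, Ward}; {Dosage, Insurer}; {Insurer, Ward}

Candidate key of the original relation: {DoctorID, NurseID}.
In {DoctorID, Dosage, Drug, Insurer, NurseID, Ward}, {Ward} is not a superkey ({Ward}⁺ restricted to this set is {Dosage, Insurer, Ward}), so split on Ward -> Dosage, Insurer into {Dosage, Insurer, Ward} and {DoctorID, Drug, NurseID, Ward}.
In {Dosage, Insurer, Ward}, {Insurer} is not a superkey ({Insurer}⁺ restricted to this set is {Dosage, Insurer}), so split on Insurer -> Dosage into {Dosage, Insurer} and {Insurer, Ward}.
{Dosage, Insurer} has no BCNF violation.
{Insurer, Ward} has no BCNF violation.
{DoctorID, Drug, NurseID, Ward} has no BCNF violation.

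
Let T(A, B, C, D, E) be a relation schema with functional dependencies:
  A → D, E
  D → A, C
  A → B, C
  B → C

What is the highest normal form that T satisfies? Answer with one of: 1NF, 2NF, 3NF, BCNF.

Candidate keys: {A}, {D}. Prime attributes: {A, D}.
B → C breaks BCNF: {B}⁺ = {B, C}, so {B} is not a superkey.
B → C has non-prime {C} on the right and a non-superkey on the left, so 3NF fails.
All keys have size 1, which rules out partial dependencies — 2NF is satisfied.

2NF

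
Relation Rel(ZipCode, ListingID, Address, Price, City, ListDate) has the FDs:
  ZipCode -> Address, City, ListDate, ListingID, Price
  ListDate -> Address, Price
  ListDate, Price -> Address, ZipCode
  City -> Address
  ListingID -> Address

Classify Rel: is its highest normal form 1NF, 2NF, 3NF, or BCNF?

2NF

Candidate keys: {ListDate}, {ZipCode}. Prime attributes: {ListDate, ZipCode}.
City -> Address breaks BCNF: {City}⁺ = {Address, City}, so {City} is not a superkey.
City -> Address determines the non-prime attribute {Address} from a non-superkey — 3NF is violated.
With only single-attribute keys there can be no partial dependency, so 2NF holds.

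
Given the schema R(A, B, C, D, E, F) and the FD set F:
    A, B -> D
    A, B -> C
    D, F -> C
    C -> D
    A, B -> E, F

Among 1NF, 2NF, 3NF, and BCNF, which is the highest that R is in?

Candidate key: {A, B}. Prime attributes: {A, B}.
D, F -> C breaks BCNF: {D, F}⁺ = {C, D, F}, so {D, F} is not a superkey.
D, F -> C determines the non-prime attribute {C} from a non-superkey — 3NF is violated.
No proper subset of a key has a non-prime attribute in its closure, so there is no partial dependency; 2NF holds.

2NF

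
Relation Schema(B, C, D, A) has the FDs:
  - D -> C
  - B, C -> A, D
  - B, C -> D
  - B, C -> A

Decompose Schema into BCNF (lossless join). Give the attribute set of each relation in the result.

{A, B, D}; {C, D}

Candidate keys of the original relation: {B, C}, {B, D}.
In {A, B, C, D}, {D} is not a superkey ({D}⁺ restricted to this set is {C, D}), so split on D -> C into {C, D} and {A, B, D}.
{C, D}: every determinant is a superkey — BCNF.
{A, B, D}: every determinant is a superkey — BCNF.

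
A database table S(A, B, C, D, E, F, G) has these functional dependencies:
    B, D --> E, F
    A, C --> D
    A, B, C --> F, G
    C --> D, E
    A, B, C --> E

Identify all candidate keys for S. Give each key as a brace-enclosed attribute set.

{A, B, C}

{A, B, C} never appear on the right of any FD, so every key must include all of them.
Closure of {A, B, C} is {A, B, C, D, E, F, G}, the whole schema; {A, B, C} is a candidate key.
No smaller or unrelated set reaches every attribute, so there are no other keys.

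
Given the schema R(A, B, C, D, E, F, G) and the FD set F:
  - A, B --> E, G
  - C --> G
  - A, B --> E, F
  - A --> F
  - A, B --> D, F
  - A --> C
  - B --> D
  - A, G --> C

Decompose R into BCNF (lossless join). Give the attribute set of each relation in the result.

Candidate key of the original relation: {A, B}.
Within {A, B, C, D, E, F, G}: {C}⁺ ∩ {A, B, C, D, E, F, G} = {C, G}, not the whole set, so C --> G violates BCNF; decompose into {C, G} and {A, B, C, D, E, F}.
{C, G} has no BCNF violation.
Within {A, B, C, D, E, F}: {A}⁺ ∩ {A, B, C, D, E, F} = {A, C, F}, not the whole set, so A --> C, F violates BCNF; decompose into {A, C, F} and {A, B, D, E}.
{A, C, F} has no BCNF violation.
Within {A, B, D, E}: {B}⁺ ∩ {A, B, D, E} = {B, D}, not the whole set, so B --> D violates BCNF; decompose into {B, D} and {A, B, E}.
{B, D} has no BCNF violation.
{A, B, E} has no BCNF violation.

{A, B, E}; {A, C, F}; {B, D}; {C, G}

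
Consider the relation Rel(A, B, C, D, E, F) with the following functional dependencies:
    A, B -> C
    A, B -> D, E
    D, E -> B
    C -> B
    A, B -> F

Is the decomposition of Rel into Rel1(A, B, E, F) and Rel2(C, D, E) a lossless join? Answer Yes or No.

No

The shared attributes are {E} and {E}⁺ = {E}.
Neither Rel1 nor Rel2 is contained in that closure, so the decomposition is lossy.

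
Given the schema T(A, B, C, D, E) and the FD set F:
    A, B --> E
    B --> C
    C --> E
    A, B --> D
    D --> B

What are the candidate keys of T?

Attributes never on any right-hand side: {A} — every candidate key must contain it.
Closure of {A, B} is {A, B, C, D, E}, the whole schema; {A, B} is a candidate key.
Closure of {A, D} is {A, B, C, D, E}, the whole schema; {A, D} is a candidate key.
No proper subset of any of these is a key, and no other minimal superkey exists.

{A, B}, {A, D}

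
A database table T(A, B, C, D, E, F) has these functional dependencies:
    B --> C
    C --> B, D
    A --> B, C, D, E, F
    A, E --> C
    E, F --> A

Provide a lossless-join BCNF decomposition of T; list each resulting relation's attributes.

{A, B, E, F}; {B, C, D}

Candidate keys of the original relation: {A}, {E, F}.
Within {A, B, C, D, E, F}: {B}⁺ ∩ {A, B, C, D, E, F} = {B, C, D}, not the whole set, so B --> C, D violates BCNF; decompose into {B, C, D} and {A, B, E, F}.
{B, C, D}: every determinant is a superkey — BCNF.
{A, B, E, F}: every determinant is a superkey — BCNF.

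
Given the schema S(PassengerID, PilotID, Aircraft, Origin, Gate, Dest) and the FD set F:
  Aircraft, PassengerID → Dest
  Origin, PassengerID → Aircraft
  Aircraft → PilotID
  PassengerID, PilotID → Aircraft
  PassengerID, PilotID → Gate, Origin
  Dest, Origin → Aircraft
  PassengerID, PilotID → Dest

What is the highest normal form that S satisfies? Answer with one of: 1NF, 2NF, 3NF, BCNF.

3NF

Candidate keys: {Aircraft, PassengerID}, {Origin, PassengerID}, {PassengerID, PilotID}. Prime attributes: {Aircraft, Origin, PassengerID, PilotID}.
Aircraft → PilotID: {Aircraft}⁺ = {Aircraft, PilotID}, which is not all of the attributes, so the left side is not a superkey — BCNF is violated.
But every attribute on its right side ({PilotID}) is prime, and the same holds for every other non-superkey FD, so 3NF still holds.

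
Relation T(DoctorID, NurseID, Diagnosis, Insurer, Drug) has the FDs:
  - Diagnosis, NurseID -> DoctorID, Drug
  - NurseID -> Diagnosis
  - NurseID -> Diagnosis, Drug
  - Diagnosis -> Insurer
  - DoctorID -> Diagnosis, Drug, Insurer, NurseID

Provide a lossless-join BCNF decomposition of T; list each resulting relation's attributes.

{Diagnosis, DoctorID, Drug, NurseID}; {Diagnosis, Insurer}

Candidate keys of the original relation: {DoctorID}, {NurseID}.
{Diagnosis, DoctorID, Drug, Insurer, NurseID}: {Diagnosis} determines {Diagnosis, Insurer} here but is not a superkey — split on Diagnosis -> Insurer, giving {Diagnosis, Insurer} and {Diagnosis, DoctorID, Drug, NurseID}.
{Diagnosis, Insurer} has no BCNF violation.
{Diagnosis, DoctorID, Drug, NurseID} has no BCNF violation.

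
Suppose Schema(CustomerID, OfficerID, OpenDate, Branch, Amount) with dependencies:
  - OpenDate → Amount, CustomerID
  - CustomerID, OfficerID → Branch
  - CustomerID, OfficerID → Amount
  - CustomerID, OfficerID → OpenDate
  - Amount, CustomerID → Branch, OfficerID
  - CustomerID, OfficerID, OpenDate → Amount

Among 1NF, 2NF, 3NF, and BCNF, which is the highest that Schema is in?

Candidate keys: {Amount, CustomerID}, {CustomerID, OfficerID}, {OpenDate}. Prime attributes: {Amount, CustomerID, OfficerID, OpenDate}.
Each dependency's left side is a superkey — BCNF holds.

BCNF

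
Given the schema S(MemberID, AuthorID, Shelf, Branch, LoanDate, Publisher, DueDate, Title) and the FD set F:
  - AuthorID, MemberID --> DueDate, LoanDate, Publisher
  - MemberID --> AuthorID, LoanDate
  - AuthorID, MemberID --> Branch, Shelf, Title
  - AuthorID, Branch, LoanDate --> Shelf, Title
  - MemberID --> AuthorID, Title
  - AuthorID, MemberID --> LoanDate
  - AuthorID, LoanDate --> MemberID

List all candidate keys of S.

{AuthorID, LoanDate}, {MemberID}

{MemberID}⁺ = {AuthorID, Branch, DueDate, LoanDate, MemberID, Publisher, Shelf, Title}, which is every attribute, so {MemberID} is a candidate key.
{AuthorID, LoanDate}⁺ = {AuthorID, Branch, DueDate, LoanDate, MemberID, Publisher, Shelf, Title}, which is every attribute, so {AuthorID, LoanDate} is a candidate key.
These are minimal and exhaustive — every other superkey contains one of them.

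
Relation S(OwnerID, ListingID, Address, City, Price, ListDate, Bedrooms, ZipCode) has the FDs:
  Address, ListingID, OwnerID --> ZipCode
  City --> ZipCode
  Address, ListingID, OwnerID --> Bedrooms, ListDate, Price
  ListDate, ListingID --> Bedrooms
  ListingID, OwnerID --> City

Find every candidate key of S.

Attributes never on any right-hand side: {Address, ListingID, OwnerID} — every candidate key must contain all of them.
{Address, ListingID, OwnerID} is a candidate key since {Address, ListingID, OwnerID}⁺ = {Address, Bedrooms, City, ListDate, ListingID, OwnerID, Price, ZipCode} covers every attribute.
No other minimal set has full closure, so this is the only candidate key.

{Address, ListingID, OwnerID}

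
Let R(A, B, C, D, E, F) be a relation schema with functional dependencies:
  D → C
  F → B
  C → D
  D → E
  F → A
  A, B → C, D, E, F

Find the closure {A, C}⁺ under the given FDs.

{A, C, D, E}

Start with {A, C}.
C → D applies; add {D} → now {A, C, D}.
D → E applies; add {E} → now {A, C, D, E}.
No further FD applies.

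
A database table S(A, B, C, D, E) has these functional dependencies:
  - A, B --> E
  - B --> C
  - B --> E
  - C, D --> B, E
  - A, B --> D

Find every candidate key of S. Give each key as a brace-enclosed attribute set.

Attributes never on any right-hand side: {A} — every candidate key must contain it.
Closure of {A, B} is {A, B, C, D, E}, the whole schema; {A, B} is a candidate key.
Closure of {A, C, D} is {A, B, C, D, E}, the whole schema; {A, C, D} is a candidate key.
These are minimal and exhaustive — every other superkey contains one of them.

{A, B}, {A, C, D}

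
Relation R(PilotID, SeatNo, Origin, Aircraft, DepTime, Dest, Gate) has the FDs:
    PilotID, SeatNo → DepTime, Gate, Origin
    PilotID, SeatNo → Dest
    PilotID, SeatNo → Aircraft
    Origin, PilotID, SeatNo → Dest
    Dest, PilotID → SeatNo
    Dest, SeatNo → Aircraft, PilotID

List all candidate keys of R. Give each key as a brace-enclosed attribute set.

{Dest, PilotID}, {Dest, SeatNo}, {PilotID, SeatNo}

{Dest, PilotID}⁺ = {Aircraft, DepTime, Dest, Gate, Origin, PilotID, SeatNo} — all of the relation — so {Dest, PilotID} is a candidate key.
{Dest, SeatNo}⁺ = {Aircraft, DepTime, Dest, Gate, Origin, PilotID, SeatNo} — all of the relation — so {Dest, SeatNo} is a candidate key.
{PilotID, SeatNo}⁺ = {Aircraft, DepTime, Dest, Gate, Origin, PilotID, SeatNo} — all of the relation — so {PilotID, SeatNo} is a candidate key.
No proper subset of any of these is a key, and no other minimal superkey exists.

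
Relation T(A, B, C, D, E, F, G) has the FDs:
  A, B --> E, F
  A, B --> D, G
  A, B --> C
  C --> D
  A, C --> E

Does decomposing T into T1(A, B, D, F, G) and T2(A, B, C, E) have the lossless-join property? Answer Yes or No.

Common attributes: {A, B}; their closure is {A, B, C, D, E, F, G}.
Since T1 ⊆ {A, B, C, D, E, F, G}, the intersection is a superkey of T1; the decomposition is lossless.

Yes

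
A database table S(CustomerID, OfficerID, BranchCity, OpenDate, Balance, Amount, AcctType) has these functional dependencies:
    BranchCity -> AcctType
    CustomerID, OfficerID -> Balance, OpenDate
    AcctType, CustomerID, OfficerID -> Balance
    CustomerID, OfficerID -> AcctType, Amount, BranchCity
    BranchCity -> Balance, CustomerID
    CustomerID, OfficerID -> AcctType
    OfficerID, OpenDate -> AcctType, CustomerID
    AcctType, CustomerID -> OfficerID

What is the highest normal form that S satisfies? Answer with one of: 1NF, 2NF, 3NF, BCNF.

BCNF

Candidate keys: {AcctType, CustomerID}, {BranchCity}, {CustomerID, OfficerID}, {OfficerID, OpenDate}. Prime attributes: {AcctType, BranchCity, CustomerID, OfficerID, OpenDate}.
The left-hand side of every FD is a superkey, so BCNF is satisfied.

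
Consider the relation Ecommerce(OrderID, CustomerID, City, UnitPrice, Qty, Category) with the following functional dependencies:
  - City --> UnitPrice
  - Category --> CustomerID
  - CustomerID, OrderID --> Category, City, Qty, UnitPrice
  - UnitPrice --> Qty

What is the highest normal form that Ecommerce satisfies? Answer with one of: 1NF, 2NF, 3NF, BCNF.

2NF

Candidate keys: {Category, OrderID}, {CustomerID, OrderID}. Prime attributes: {Category, CustomerID, OrderID}.
For City --> UnitPrice we have {City}⁺ = {City, Qty, UnitPrice}; {City} is not a superkey, so BCNF fails.
City --> UnitPrice determines the non-prime attribute {UnitPrice} from a non-superkey — 3NF is violated.
Checking every proper subset of each key, none determines a non-prime attribute — 2NF is satisfied.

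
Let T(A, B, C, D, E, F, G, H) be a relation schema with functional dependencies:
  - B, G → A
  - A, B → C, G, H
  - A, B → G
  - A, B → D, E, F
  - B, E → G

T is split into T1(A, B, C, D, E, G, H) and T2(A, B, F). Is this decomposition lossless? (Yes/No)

Yes

T1 ∩ T2 = {A, B}; its closure under F is {A, B, C, D, E, F, G, H}.
Since T1 ⊆ {A, B, C, D, E, F, G, H}, the intersection is a superkey of T1; the decomposition is lossless.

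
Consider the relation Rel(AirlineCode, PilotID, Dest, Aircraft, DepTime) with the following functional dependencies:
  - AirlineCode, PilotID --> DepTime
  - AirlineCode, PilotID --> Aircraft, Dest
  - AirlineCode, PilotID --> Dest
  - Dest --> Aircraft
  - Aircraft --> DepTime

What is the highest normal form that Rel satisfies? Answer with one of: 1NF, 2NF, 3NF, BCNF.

2NF

Candidate key: {AirlineCode, PilotID}. Prime attributes: {AirlineCode, PilotID}.
For Dest --> Aircraft we have {Dest}⁺ = {Aircraft, DepTime, Dest}; {Dest} is not a superkey, so BCNF fails.
Because {Aircraft} is non-prime and the left side of Dest --> Aircraft is not a superkey, the relation is not in 3NF.
Checking every proper subset of each key, none determines a non-prime attribute — 2NF is satisfied.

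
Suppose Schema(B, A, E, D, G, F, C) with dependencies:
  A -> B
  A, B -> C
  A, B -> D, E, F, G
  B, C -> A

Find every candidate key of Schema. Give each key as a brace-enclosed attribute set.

{A}⁺ = {A, B, C, D, E, F, G} — all of the relation — so {A} is a candidate key.
{B, C}⁺ = {A, B, C, D, E, F, G} — all of the relation — so {B, C} is a candidate key.
No proper subset of any of these is a key, and no other minimal superkey exists.

{A}, {B, C}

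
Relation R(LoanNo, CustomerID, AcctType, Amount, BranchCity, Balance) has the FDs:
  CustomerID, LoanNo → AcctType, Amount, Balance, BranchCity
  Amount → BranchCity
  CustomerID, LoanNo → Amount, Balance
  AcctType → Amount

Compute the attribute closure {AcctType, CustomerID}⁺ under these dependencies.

{AcctType, Amount, BranchCity, CustomerID}

Start with {AcctType, CustomerID}.
AcctType → Amount applies; add {Amount} → now {AcctType, Amount, CustomerID}.
Amount → BranchCity applies; add {BranchCity} → now {AcctType, Amount, BranchCity, CustomerID}.
No further FD applies.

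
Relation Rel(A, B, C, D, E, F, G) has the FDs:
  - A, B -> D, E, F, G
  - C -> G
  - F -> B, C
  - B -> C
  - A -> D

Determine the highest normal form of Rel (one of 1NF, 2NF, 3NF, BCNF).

1NF

Candidate keys: {A, B}, {A, F}. Prime attributes: {A, B, F}.
C -> G: {C}⁺ = {C, G}, which is not all of the attributes, so the left side is not a superkey — BCNF is violated.
C -> G determines the non-prime attribute {G} from a non-superkey — 3NF is violated.
Since {A} ⊂ {A, B} and {A}⁺ ⊇ {D} with {D} non-prime, there is a partial dependency; 2NF fails.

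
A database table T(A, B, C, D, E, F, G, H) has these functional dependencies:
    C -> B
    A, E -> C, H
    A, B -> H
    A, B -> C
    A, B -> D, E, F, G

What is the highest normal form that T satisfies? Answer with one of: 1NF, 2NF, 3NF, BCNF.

3NF

Candidate keys: {A, B}, {A, C}, {A, E}. Prime attributes: {A, B, C, E}.
For C -> B we have {C}⁺ = {B, C}; {C} is not a superkey, so BCNF fails.
Since {B} ⊆ prime attributes and every other non-superkey FD also has a prime right side, the schema is in 3NF.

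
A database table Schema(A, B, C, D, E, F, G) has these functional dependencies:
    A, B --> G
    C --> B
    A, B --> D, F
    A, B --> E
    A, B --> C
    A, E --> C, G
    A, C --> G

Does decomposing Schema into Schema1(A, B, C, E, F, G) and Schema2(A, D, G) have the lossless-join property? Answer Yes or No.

Schema1 ∩ Schema2 = {A, G}; its closure under F is {A, G}.
Neither Schema1 nor Schema2 is contained in that closure, so the decomposition is lossy.

No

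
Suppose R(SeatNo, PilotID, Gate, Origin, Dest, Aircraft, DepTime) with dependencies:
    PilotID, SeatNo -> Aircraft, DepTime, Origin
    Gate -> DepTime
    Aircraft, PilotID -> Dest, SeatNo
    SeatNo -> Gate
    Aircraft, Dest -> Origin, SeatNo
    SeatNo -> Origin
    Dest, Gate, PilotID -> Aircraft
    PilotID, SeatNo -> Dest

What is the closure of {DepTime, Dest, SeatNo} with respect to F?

{DepTime, Dest, Gate, Origin, SeatNo}

Start with {DepTime, Dest, SeatNo}.
SeatNo -> Gate applies; add {Gate} → now {DepTime, Dest, Gate, SeatNo}.
SeatNo -> Origin applies; add {Origin} → now {DepTime, Dest, Gate, Origin, SeatNo}.
No further FD applies.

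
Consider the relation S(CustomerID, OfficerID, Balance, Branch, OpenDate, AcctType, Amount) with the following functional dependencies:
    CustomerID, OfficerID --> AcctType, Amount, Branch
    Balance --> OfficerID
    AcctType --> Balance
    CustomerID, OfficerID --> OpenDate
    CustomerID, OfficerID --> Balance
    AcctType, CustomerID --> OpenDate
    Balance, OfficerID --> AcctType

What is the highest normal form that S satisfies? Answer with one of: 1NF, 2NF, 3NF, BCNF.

3NF

Candidate keys: {AcctType, CustomerID}, {Balance, CustomerID}, {CustomerID, OfficerID}. Prime attributes: {AcctType, Balance, CustomerID, OfficerID}.
Balance --> OfficerID: {Balance}⁺ = {AcctType, Balance, OfficerID}, which is not all of the attributes, so the left side is not a superkey — BCNF is violated.
But every attribute on its right side ({OfficerID}) is prime, and the same holds for every other non-superkey FD, so 3NF still holds.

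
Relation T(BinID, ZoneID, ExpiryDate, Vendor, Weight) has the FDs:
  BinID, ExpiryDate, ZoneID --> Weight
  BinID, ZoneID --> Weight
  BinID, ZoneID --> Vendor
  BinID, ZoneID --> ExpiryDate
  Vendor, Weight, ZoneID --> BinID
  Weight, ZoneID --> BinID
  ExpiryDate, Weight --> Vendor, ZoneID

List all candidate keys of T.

{BinID, ZoneID}⁺ = {BinID, ExpiryDate, Vendor, Weight, ZoneID} — all of the relation — so {BinID, ZoneID} is a candidate key.
{ExpiryDate, Weight}⁺ = {BinID, ExpiryDate, Vendor, Weight, ZoneID} — all of the relation — so {ExpiryDate, Weight} is a candidate key.
{Weight, ZoneID}⁺ = {BinID, ExpiryDate, Vendor, Weight, ZoneID} — all of the relation — so {Weight, ZoneID} is a candidate key.
These are minimal and exhaustive — every other superkey contains one of them.

{BinID, ZoneID}, {ExpiryDate, Weight}, {Weight, ZoneID}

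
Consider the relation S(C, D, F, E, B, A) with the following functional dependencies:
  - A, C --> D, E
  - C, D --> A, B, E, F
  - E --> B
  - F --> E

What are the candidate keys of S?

{A, C}, {C, D}

No FD produces {C}, so it must be in every candidate key.
{A, C}⁺ = {A, B, C, D, E, F}, which is every attribute, so {A, C} is a candidate key.
{C, D}⁺ = {A, B, C, D, E, F}, which is every attribute, so {C, D} is a candidate key.
No proper subset of any of these is a key, and no other minimal superkey exists.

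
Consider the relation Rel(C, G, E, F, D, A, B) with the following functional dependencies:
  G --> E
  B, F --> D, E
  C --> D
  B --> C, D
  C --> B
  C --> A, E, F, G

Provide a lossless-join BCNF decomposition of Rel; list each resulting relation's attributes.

Candidate keys of the original relation: {B}, {C}.
{A, B, C, D, E, F, G}: {G} determines {E, G} here but is not a superkey — split on G --> E, giving {E, G} and {A, B, C, D, F, G}.
{E, G} has no BCNF violation.
{A, B, C, D, F, G} has no BCNF violation.

{A, B, C, D, F, G}; {E, G}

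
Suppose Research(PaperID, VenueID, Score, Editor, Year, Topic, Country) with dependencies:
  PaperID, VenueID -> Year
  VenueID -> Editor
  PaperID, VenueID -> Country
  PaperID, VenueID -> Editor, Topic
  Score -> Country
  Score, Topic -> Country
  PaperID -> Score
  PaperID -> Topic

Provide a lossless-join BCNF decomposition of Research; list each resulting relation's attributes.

{Country, Score}; {Editor, VenueID}; {PaperID, Score, Topic}; {PaperID, VenueID, Year}

Candidate key of the original relation: {PaperID, VenueID}.
{Country, Editor, PaperID, Score, Topic, VenueID, Year}: {VenueID} determines {Editor, VenueID} here but is not a superkey — split on VenueID -> Editor, giving {Editor, VenueID} and {Country, PaperID, Score, Topic, VenueID, Year}.
{Editor, VenueID} is in BCNF.
{Country, PaperID, Score, Topic, VenueID, Year}: {Score} determines {Country, Score} here but is not a superkey — split on Score -> Country, giving {Country, Score} and {PaperID, Score, Topic, VenueID, Year}.
{Country, Score} is in BCNF.
{PaperID, Score, Topic, VenueID, Year}: {PaperID} determines {PaperID, Score, Topic} here but is not a superkey — split on PaperID -> Score, Topic, giving {PaperID, Score, Topic} and {PaperID, VenueID, Year}.
{PaperID, Score, Topic} is in BCNF.
{PaperID, VenueID, Year} is in BCNF.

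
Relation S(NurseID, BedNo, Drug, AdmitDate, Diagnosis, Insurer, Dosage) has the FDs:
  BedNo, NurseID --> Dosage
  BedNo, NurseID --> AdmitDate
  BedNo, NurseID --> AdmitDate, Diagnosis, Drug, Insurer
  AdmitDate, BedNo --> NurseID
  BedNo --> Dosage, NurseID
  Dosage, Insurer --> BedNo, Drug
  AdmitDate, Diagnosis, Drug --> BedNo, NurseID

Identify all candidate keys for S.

{AdmitDate, Diagnosis, Drug}, {BedNo}, {Dosage, Insurer}

{BedNo}⁺ = {AdmitDate, BedNo, Diagnosis, Dosage, Drug, Insurer, NurseID} — all of the relation — so {BedNo} is a candidate key.
{Dosage, Insurer}⁺ = {AdmitDate, BedNo, Diagnosis, Dosage, Drug, Insurer, NurseID} — all of the relation — so {Dosage, Insurer} is a candidate key.
{AdmitDate, Diagnosis, Drug}⁺ = {AdmitDate, BedNo, Diagnosis, Dosage, Drug, Insurer, NurseID} — all of the relation — so {AdmitDate, Diagnosis, Drug} is a candidate key.
These are minimal and exhaustive — every other superkey contains one of them.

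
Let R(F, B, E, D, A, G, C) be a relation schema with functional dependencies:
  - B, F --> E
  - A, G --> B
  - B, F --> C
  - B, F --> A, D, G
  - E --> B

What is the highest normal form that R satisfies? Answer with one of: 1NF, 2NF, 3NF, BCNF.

3NF

Candidate keys: {A, F, G}, {B, F}, {E, F}. Prime attributes: {A, B, E, F, G}.
A, G --> B breaks BCNF: {A, G}⁺ = {A, B, G}, so {A, G} is not a superkey.
Its right-hand attributes {B} are all prime, as are those of every other non-superkey FD — the relation is in 3NF.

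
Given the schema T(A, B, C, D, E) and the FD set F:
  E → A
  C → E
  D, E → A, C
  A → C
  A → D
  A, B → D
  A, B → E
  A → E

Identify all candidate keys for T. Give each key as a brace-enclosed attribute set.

{A, B}, {B, C}, {B, E}

{B} never appears on the right of any FD, so every key must include it.
Closure of {A, B} is {A, B, C, D, E}, the whole schema; {A, B} is a candidate key.
Closure of {B, C} is {A, B, C, D, E}, the whole schema; {B, C} is a candidate key.
Closure of {B, E} is {A, B, C, D, E}, the whole schema; {B, E} is a candidate key.
No proper subset of any of these is a key, and no other minimal superkey exists.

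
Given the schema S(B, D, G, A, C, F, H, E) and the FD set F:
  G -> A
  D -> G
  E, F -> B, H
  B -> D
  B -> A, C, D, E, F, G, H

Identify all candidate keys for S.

{B}, {E, F}

{B}⁺ = {A, B, C, D, E, F, G, H} — all of the relation — so {B} is a candidate key.
{E, F}⁺ = {A, B, C, D, E, F, G, H} — all of the relation — so {E, F} is a candidate key.
These are minimal and exhaustive — every other superkey contains one of them.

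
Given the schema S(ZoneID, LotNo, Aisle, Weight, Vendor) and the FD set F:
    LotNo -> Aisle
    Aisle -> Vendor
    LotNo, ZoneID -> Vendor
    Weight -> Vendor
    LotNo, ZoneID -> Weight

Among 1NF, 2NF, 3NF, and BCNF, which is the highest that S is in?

1NF

Candidate key: {LotNo, ZoneID}. Prime attributes: {LotNo, ZoneID}.
LotNo -> Aisle breaks BCNF: {LotNo}⁺ = {Aisle, LotNo, Vendor}, so {LotNo} is not a superkey.
LotNo -> Aisle determines the non-prime attribute {Aisle} from a non-superkey — 3NF is violated.
Since {LotNo} ⊂ {LotNo, ZoneID} and {LotNo}⁺ ⊇ {Aisle, Vendor} with {Aisle, Vendor} non-prime, there is a partial dependency; 2NF fails.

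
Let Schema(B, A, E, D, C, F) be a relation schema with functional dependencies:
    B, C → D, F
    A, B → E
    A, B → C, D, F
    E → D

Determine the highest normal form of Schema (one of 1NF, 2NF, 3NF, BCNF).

2NF

Candidate key: {A, B}. Prime attributes: {A, B}.
For B, C → D, F we have {B, C}⁺ = {B, C, D, F}; {B, C} is not a superkey, so BCNF fails.
Because {D, F} are non-prime and the left side of B, C → D, F is not a superkey, the relation is not in 3NF.
Checking every proper subset of each key, none determines a non-prime attribute — 2NF is satisfied.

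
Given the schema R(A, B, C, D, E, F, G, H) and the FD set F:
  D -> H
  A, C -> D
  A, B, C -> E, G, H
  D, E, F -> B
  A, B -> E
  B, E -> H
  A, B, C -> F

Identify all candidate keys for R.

{A, B, C}, {A, C, E, F}

No FD produces {A, C}, so they must be in every candidate key.
Closure of {A, B, C} is {A, B, C, D, E, F, G, H}, the whole schema; {A, B, C} is a candidate key.
Closure of {A, C, E, F} is {A, B, C, D, E, F, G, H}, the whole schema; {A, C, E, F} is a candidate key.
These are minimal and exhaustive — every other superkey contains one of them.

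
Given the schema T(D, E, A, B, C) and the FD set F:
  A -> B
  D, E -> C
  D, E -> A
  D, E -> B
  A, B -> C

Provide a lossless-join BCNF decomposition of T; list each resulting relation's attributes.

{A, B, C}; {A, D, E}

Candidate key of the original relation: {D, E}.
{A, B, C, D, E}: {A} determines {A, B, C} here but is not a superkey — split on A -> B, C, giving {A, B, C} and {A, D, E}.
{A, B, C} has no BCNF violation.
{A, D, E} has no BCNF violation.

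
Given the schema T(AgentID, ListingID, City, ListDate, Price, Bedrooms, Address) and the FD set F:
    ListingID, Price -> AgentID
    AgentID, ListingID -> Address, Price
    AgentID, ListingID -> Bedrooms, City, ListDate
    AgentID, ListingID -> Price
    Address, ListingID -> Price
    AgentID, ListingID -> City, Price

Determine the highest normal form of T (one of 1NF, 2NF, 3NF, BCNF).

BCNF

Candidate keys: {Address, ListingID}, {AgentID, ListingID}, {ListingID, Price}. Prime attributes: {Address, AgentID, ListingID, Price}.
Each dependency's left side is a superkey — BCNF holds.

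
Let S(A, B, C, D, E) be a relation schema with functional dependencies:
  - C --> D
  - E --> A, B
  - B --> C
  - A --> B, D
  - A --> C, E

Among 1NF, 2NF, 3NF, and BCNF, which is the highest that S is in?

2NF

Candidate keys: {A}, {E}. Prime attributes: {A, E}.
C --> D breaks BCNF: {C}⁺ = {C, D}, so {C} is not a superkey.
C --> D determines the non-prime attribute {D} from a non-superkey — 3NF is violated.
Every candidate key is a single attribute, so no partial dependency is possible; 2NF holds.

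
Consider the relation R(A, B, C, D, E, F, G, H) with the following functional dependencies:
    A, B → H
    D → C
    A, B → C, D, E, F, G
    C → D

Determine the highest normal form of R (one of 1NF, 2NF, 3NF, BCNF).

2NF

Candidate key: {A, B}. Prime attributes: {A, B}.
D → C: {D}⁺ = {C, D}, which is not all of the attributes, so the left side is not a superkey — BCNF is violated.
D → C has non-prime {C} on the right and a non-superkey on the left, so 3NF fails.
No non-prime attribute depends on a proper subset of any candidate key, so 2NF holds.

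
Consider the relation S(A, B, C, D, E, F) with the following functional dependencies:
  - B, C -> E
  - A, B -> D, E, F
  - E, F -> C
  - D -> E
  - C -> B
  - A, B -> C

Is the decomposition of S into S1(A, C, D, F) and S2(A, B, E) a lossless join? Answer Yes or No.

No

Common attributes: {A}; their closure is {A}.
The closure covers neither S1 nor S2 entirely; the join is not lossless.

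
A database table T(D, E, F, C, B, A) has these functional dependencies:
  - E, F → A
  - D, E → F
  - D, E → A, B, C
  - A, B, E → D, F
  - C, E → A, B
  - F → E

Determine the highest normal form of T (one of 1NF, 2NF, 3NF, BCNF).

3NF

Candidate keys: {A, B, E}, {B, F}, {C, E}, {C, F}, {D, E}, {D, F}. Prime attributes: {A, B, C, D, E, F}.
E, F → A breaks BCNF: {E, F}⁺ = {A, E, F}, so {E, F} is not a superkey.
Since {A} ⊆ prime attributes and every other non-superkey FD also has a prime right side, the schema is in 3NF.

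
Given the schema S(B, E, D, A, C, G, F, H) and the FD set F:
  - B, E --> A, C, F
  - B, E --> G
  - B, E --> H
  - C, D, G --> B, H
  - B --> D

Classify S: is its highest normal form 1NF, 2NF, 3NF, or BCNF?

Candidate keys: {B, E}, {C, D, E, G}. Prime attributes: {B, C, D, E, G}.
C, D, G --> B, H breaks BCNF: {C, D, G}⁺ = {B, C, D, G, H}, so {C, D, G} is not a superkey.
C, D, G --> B, H has non-prime {H} on the right and a non-superkey on the left, so 3NF fails.
Since {C, D, G} ⊂ {C, D, E, G} and {C, D, G}⁺ ⊇ {H} with {H} non-prime, there is a partial dependency; 2NF fails.

1NF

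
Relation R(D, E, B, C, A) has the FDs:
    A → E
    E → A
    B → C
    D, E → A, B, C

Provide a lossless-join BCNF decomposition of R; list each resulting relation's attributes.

{A, B, D}; {A, E}; {B, C}

Candidate keys of the original relation: {A, D}, {D, E}.
Within {A, B, C, D, E}: {A}⁺ ∩ {A, B, C, D, E} = {A, E}, not the whole set, so A → E violates BCNF; decompose into {A, E} and {A, B, C, D}.
{A, E} has no BCNF violation.
Within {A, B, C, D}: {B}⁺ ∩ {A, B, C, D} = {B, C}, not the whole set, so B → C violates BCNF; decompose into {B, C} and {A, B, D}.
{B, C} has no BCNF violation.
{A, B, D} has no BCNF violation.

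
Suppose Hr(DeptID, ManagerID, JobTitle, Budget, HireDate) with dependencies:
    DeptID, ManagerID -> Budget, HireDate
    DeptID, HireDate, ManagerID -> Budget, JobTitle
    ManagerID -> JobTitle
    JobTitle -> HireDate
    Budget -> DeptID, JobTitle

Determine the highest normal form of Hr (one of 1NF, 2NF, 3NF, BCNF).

Candidate keys: {Budget, ManagerID}, {DeptID, ManagerID}. Prime attributes: {Budget, DeptID, ManagerID}.
ManagerID -> JobTitle: {ManagerID}⁺ = {HireDate, JobTitle, ManagerID}, which is not all of the attributes, so the left side is not a superkey — BCNF is violated.
Because {JobTitle} is non-prime and the left side of ManagerID -> JobTitle is not a superkey, the relation is not in 3NF.
The proper key subset {Budget} of {Budget, ManagerID} determines non-prime {HireDate, JobTitle}, so the relation is not even in 2NF.

1NF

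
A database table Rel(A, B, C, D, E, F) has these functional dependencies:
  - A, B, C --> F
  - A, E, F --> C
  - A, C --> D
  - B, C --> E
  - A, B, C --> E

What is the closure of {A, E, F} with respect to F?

{A, C, D, E, F}

Start with {A, E, F}.
A, E, F --> C applies; add {C} → now {A, C, E, F}.
A, C --> D applies; add {D} → now {A, C, D, E, F}.
No further FD applies.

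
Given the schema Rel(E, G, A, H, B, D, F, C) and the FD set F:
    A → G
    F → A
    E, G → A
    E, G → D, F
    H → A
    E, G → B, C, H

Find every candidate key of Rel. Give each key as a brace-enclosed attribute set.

No FD produces {E}, so it must be in every candidate key.
Closure of {A, E} is {A, B, C, D, E, F, G, H}, the whole schema; {A, E} is a candidate key.
Closure of {E, F} is {A, B, C, D, E, F, G, H}, the whole schema; {E, F} is a candidate key.
Closure of {E, G} is {A, B, C, D, E, F, G, H}, the whole schema; {E, G} is a candidate key.
Closure of {E, H} is {A, B, C, D, E, F, G, H}, the whole schema; {E, H} is a candidate key.
These are minimal and exhaustive — every other superkey contains one of them.

{A, E}, {E, F}, {E, G}, {E, H}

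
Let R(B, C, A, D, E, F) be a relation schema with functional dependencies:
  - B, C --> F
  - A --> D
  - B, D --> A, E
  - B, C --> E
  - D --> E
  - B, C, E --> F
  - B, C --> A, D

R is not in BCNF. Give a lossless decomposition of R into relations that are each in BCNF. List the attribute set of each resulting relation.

Candidate key of the original relation: {B, C}.
{A, B, C, D, E, F}: {A} determines {A, D, E} here but is not a superkey — split on A --> D, E, giving {A, D, E} and {A, B, C, F}.
{A, D, E}: {D} determines {D, E} here but is not a superkey — split on D --> E, giving {D, E} and {A, D}.
{D, E}: every determinant is a superkey — BCNF.
{A, D}: every determinant is a superkey — BCNF.
{A, B, C, F}: every determinant is a superkey — BCNF.

{A, B, C, F}; {A, D}; {D, E}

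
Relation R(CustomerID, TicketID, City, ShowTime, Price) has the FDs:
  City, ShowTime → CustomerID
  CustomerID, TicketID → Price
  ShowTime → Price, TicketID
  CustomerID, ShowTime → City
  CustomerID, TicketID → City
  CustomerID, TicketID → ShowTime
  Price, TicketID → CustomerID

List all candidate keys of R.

{CustomerID, TicketID}, {Price, TicketID}, {ShowTime}

{ShowTime} is a candidate key since {ShowTime}⁺ = {City, CustomerID, Price, ShowTime, TicketID} covers every attribute.
{CustomerID, TicketID} is a candidate key since {CustomerID, TicketID}⁺ = {City, CustomerID, Price, ShowTime, TicketID} covers every attribute.
{Price, TicketID} is a candidate key since {Price, TicketID}⁺ = {City, CustomerID, Price, ShowTime, TicketID} covers every attribute.
These are minimal and exhaustive — every other superkey contains one of them.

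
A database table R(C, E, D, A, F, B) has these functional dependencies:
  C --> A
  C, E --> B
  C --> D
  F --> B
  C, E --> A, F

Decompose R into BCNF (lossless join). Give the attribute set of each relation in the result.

Candidate key of the original relation: {C, E}.
Within {A, B, C, D, E, F}: {C}⁺ ∩ {A, B, C, D, E, F} = {A, C, D}, not the whole set, so C --> A, D violates BCNF; decompose into {A, C, D} and {B, C, E, F}.
{A, C, D} is in BCNF.
Within {B, C, E, F}: {F}⁺ ∩ {B, C, E, F} = {B, F}, not the whole set, so F --> B violates BCNF; decompose into {B, F} and {C, E, F}.
{B, F} is in BCNF.
{C, E, F} is in BCNF.

{A, C, D}; {B, F}; {C, E, F}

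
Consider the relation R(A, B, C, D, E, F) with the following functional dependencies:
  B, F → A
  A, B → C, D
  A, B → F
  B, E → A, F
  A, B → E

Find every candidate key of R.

No FD produces {B}, so it must be in every candidate key.
{A, B}⁺ = {A, B, C, D, E, F}, which is every attribute, so {A, B} is a candidate key.
{B, E}⁺ = {A, B, C, D, E, F}, which is every attribute, so {B, E} is a candidate key.
{B, F}⁺ = {A, B, C, D, E, F}, which is every attribute, so {B, F} is a candidate key.
Any other superkey properly contains one of these, so there are no further candidate keys.

{A, B}, {B, E}, {B, F}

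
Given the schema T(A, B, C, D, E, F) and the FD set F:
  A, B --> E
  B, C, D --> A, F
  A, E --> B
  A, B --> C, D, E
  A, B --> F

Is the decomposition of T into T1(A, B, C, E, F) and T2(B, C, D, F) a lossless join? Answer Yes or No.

The shared attributes are {B, C, F} and {B, C, F}⁺ = {B, C, F}.
The closure covers neither T1 nor T2 entirely; the join is not lossless.

No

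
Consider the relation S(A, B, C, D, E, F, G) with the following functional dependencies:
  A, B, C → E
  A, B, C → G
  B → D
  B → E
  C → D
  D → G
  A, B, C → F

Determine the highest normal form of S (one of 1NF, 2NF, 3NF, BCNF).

Candidate key: {A, B, C}. Prime attributes: {A, B, C}.
B → D: {B}⁺ = {B, D, E, G}, which is not all of the attributes, so the left side is not a superkey — BCNF is violated.
Because {D} is non-prime and the left side of B → D is not a superkey, the relation is not in 3NF.
The proper key subset {B} of {A, B, C} determines non-prime {D, E, G}, so the relation is not even in 2NF.

1NF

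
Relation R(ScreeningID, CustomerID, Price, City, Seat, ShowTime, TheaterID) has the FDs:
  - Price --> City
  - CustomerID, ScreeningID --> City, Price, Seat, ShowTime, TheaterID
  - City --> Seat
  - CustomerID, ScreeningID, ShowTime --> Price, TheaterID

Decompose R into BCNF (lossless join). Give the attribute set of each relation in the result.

{City, Price}; {City, Seat}; {CustomerID, Price, ScreeningID, ShowTime, TheaterID}

Candidate key of the original relation: {CustomerID, ScreeningID}.
{City, CustomerID, Price, ScreeningID, Seat, ShowTime, TheaterID}: {Price} determines {City, Price, Seat} here but is not a superkey — split on Price --> City, Seat, giving {City, Price, Seat} and {CustomerID, Price, ScreeningID, ShowTime, TheaterID}.
{City, Price, Seat}: {City} determines {City, Seat} here but is not a superkey — split on City --> Seat, giving {City, Seat} and {City, Price}.
{City, Seat}: every determinant is a superkey — BCNF.
{City, Price}: every determinant is a superkey — BCNF.
{CustomerID, Price, ScreeningID, ShowTime, TheaterID}: every determinant is a superkey — BCNF.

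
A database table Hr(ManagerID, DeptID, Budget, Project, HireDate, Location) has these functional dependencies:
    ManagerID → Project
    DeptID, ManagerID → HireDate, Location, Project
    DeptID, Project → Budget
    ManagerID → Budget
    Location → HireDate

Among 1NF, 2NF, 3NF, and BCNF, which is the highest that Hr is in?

Candidate key: {DeptID, ManagerID}. Prime attributes: {DeptID, ManagerID}.
ManagerID → Project breaks BCNF: {ManagerID}⁺ = {Budget, ManagerID, Project}, so {ManagerID} is not a superkey.
Because {Project} is non-prime and the left side of ManagerID → Project is not a superkey, the relation is not in 3NF.
The proper key subset {ManagerID} of {DeptID, ManagerID} determines non-prime {Budget, Project}, so the relation is not even in 2NF.

1NF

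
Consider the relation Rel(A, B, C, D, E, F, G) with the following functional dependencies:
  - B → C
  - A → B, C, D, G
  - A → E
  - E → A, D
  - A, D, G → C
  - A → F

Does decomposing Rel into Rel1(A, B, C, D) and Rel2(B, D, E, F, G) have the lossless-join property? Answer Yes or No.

The shared attributes are {B, D} and {B, D}⁺ = {B, C, D}.
The closure covers neither Rel1 nor Rel2 entirely; the join is not lossless.

No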